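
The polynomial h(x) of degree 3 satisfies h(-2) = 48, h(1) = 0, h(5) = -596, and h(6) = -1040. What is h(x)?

Write h(x) = ax^3 + bx^2 + cx + d. Substituting each data point gives a linear system:
  -8a + 4b - 2c + d = 48
  a + b + c + d = 0
  125a + 25b + 5c + d = -596
  216a + 36b + 6c + d = -1040
Solving the system yields a = -5, b = 1, c = 0, d = 4.
So h(x) = -5x³ + x² + 4.
Check: h(1) = 0. ✓

h(x) = -5x^3 + x^2 + 4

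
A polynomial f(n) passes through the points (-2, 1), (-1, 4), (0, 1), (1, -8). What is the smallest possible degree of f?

2

Forward differences of the values at n = -2, -1, 0, 1:
  f  : 1  4  1  -8
  Δ  : 3  -3  -9
  Δ^2: -6  -6
  Δ^3: 0
The second differences are constant (-6) and nonzero, while all higher differences vanish, so the minimal degree is 2.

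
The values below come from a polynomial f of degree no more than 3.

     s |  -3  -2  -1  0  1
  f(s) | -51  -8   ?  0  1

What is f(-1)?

On equispaced nodes a degree-3 polynomial has vanishing fourth forward difference, so
  f(-3) - 4·f(-2) + 6·f(-1) - 4·f(0) + f(1) = 0.
Substituting the known values and solving for f(-1):
  6·f(-1) = 18
  f(-1) = 3.

3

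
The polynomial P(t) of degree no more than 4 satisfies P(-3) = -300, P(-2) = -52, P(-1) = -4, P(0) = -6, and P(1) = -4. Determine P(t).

Using the Lagrange interpolation formula with nodes -3, -2, -1, 0, 1:
  L_0(t) = (t + 2)(t + 1)t(t - 1) / 24
  L_1(t) = (t + 3)(t + 1)t(t - 1) / -6
  L_2(t) = (t + 3)(t + 2)t(t - 1) / 4
  L_3(t) = (t + 3)(t + 2)(t + 1)(t - 1) / -6
  L_4(t) = (t + 3)(t + 2)(t + 1)t / 24
Then P(t) = -300·L_0(t) - 52·L_1(t) - 4·L_2(t) - 6·L_3(t) - 4·L_4(t).
Expanding and collecting terms gives P(t) = -4t^4 + t^3 + 6t^2 - t - 6.
Check: P(1) = -4. ✓

P(t) = -4t^4 + t^3 + 6t^2 - t - 6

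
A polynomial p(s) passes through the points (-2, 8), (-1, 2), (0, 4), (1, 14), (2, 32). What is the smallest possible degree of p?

2

Forward differences of the values at s = -2, -1, 0, 1, 2:
  p  : 8  2  4  14  32
  Δ  : -6  2  10  18
  Δ^2: 8  8  8
  Δ^3: 0  0
  Δ^4: 0
The second differences are constant (8) and nonzero, while all higher differences vanish, so the minimal degree is 2.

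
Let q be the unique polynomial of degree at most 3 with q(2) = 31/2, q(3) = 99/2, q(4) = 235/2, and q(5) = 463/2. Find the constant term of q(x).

3/2

Write q(x) = ax^3 + bx^2 + cx + d. Substituting each data point gives a linear system:
  8a + 4b + 2c + d = 31/2
  27a + 9b + 3c + d = 99/2
  64a + 16b + 4c + d = 235/2
  125a + 25b + 5c + d = 463/2
Solving the system yields a = 2, b = -1, c = 1, d = 3/2.
So q(x) = 2x³ - x² + x + 3/2.
The constant term is 3/2.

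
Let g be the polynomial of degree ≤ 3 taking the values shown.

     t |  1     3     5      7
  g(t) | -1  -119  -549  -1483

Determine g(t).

g(t) = -4t^3 - 3t^2 + 5t + 1

Write g(t) = at^3 + bt^2 + ct + d. Substituting each data point gives a linear system:
  a + b + c + d = -1
  27a + 9b + 3c + d = -119
  125a + 25b + 5c + d = -549
  343a + 49b + 7c + d = -1483
Solving the system yields a = -4, b = -3, c = 5, d = 1.
So g(t) = -4t³ - 3t² + 5t + 1.
Check: g(3) = -119. ✓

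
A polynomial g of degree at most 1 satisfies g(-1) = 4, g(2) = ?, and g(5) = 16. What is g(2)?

On equispaced nodes a degree-1 polynomial has vanishing second forward difference, so
  g(-1) - 2·g(2) + g(5) = 0.
Substituting the known values and solving for g(2):
  -2·g(2) = -20
  g(2) = 10.

10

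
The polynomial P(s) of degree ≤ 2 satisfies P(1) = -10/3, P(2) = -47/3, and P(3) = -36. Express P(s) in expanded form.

Write P(s) = as^2 + bs + c. Substituting each data point gives a linear system:
  a + b + c = -10/3
  4a + 2b + c = -47/3
  9a + 3b + c = -36
Solving the system yields a = -4, b = -1/3, c = 1.
So P(s) = -4s^2 - (1/3)s + 1.
Check: P(1) = -10/3. ✓

P(s) = -4s^2 - (1/3)s + 1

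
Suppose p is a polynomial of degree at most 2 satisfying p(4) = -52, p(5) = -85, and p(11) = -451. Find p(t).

p(t) = -4t^2 + 3t

Write p(t) = at^2 + bt + c. Substituting each data point gives a linear system:
  16a + 4b + c = -52
  25a + 5b + c = -85
  121a + 11b + c = -451
Solving the system yields a = -4, b = 3, c = 0.
So p(t) = -4t^2 + 3t.
Check: p(4) = -52. ✓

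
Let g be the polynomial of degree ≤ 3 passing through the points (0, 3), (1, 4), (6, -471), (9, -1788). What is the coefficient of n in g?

-1

Write g(n) = an^3 + bn^2 + cn + d. Substituting each data point gives a linear system:
  d = 3
  a + b + c + d = 4
  216a + 36b + 6c + d = -471
  729a + 81b + 9c + d = -1788
Solving the system yields a = -3, b = 5, c = -1, d = 3.
So g(n) = -3n^3 + 5n^2 - n + 3.
The coefficient of n is -1.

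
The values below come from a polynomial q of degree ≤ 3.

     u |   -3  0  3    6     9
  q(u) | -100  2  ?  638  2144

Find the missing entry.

86

On equispaced nodes a degree-3 polynomial has vanishing fourth forward difference, so
  q(-3) - 4·q(0) + 6·q(3) - 4·q(6) + q(9) = 0.
Substituting the known values and solving for q(3):
  6·q(3) = 516
  q(3) = 86.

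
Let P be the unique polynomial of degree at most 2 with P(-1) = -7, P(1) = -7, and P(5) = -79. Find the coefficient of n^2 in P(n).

Write P(n) = an^2 + bn + c. Substituting each data point gives a linear system:
  a - b + c = -7
  a + b + c = -7
  25a + 5b + c = -79
Solving the system yields a = -3, b = 0, c = -4.
So P(n) = -3n^2 - 4.
The leading coefficient is -3.

-3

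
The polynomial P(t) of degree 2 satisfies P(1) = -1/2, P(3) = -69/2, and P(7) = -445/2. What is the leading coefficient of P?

Write P(t) = at^2 + bt + c. Substituting each data point gives a linear system:
  a + b + c = -1/2
  9a + 3b + c = -69/2
  49a + 7b + c = -445/2
Solving the system yields a = -5, b = 3, c = 3/2.
So P(t) = -5t^2 + 3t + 3/2.
The leading coefficient is -5.

-5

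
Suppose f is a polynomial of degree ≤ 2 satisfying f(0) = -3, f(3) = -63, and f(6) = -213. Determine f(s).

f(s) = -5s^2 - 5s - 3

Write f(s) = as^2 + bs + c. Substituting each data point gives a linear system:
  c = -3
  9a + 3b + c = -63
  36a + 6b + c = -213
Solving the system yields a = -5, b = -5, c = -3.
So f(s) = -5s^2 - 5s - 3.
Check: f(3) = -63. ✓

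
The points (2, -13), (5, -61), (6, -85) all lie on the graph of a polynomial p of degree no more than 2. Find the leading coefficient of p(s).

Write p(s) = as^2 + bs + c. Substituting each data point gives a linear system:
  4a + 2b + c = -13
  25a + 5b + c = -61
  36a + 6b + c = -85
Solving the system yields a = -2, b = -2, c = -1.
So p(s) = -2s^2 - 2s - 1.
The leading coefficient is -2.

-2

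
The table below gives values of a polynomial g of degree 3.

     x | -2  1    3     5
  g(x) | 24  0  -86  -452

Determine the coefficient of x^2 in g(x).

1

Write g(x) = ax^3 + bx^2 + cx + d. Substituting each data point gives a linear system:
  -8a + 4b - 2c + d = 24
  a + b + c + d = 0
  27a + 9b + 3c + d = -86
  125a + 25b + 5c + d = -452
Solving the system yields a = -4, b = 1, c = 5, d = -2.
So g(x) = -4x³ + x² + 5x - 2.
The coefficient of x^2 is 1.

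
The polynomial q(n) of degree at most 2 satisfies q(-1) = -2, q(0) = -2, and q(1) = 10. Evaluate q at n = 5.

Using the Lagrange interpolation formula with nodes -1, 0, 1:
  L_0(n) = n(n - 1) / 2
  L_1(n) = (n + 1)(n - 1) / -1
  L_2(n) = (n + 1)n / 2
Then q(n) = -2·L_0(n) - 2·L_1(n) + 10·L_2(n).
Expanding and collecting terms gives q(n) = 6n² + 6n - 2.
Evaluating at n = 5: q(5) = 178.

178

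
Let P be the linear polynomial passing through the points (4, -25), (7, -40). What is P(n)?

P(n) = -5n - 5

Write P(n) = an + b. Substituting each data point gives a linear system:
  4a + b = -25
  7a + b = -40
Solving the system yields a = -5, b = -5.
So P(n) = -5n - 5.
Check: P(4) = -25. ✓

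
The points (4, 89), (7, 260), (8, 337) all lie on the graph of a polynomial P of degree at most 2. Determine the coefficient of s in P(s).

Write P(s) = as^2 + bs + c. Substituting each data point gives a linear system:
  16a + 4b + c = 89
  49a + 7b + c = 260
  64a + 8b + c = 337
Solving the system yields a = 5, b = 2, c = 1.
So P(s) = 5s^2 + 2s + 1.
The coefficient of s is 2.

2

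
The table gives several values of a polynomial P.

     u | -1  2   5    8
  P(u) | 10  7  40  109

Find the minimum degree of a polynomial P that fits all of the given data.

Forward differences of the values at u = -1, 2, 5, 8:
  P  : 10  7  40  109
  Δ  : -3  33  69
  Δ^2: 36  36
  Δ^3: 0
The second differences are constant (36) and nonzero, while all higher differences vanish, so the minimal degree is 2.

2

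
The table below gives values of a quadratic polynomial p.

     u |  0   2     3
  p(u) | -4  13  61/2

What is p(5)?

Using the Lagrange interpolation formula with nodes 0, 2, 3:
  L_0(u) = (u - 2)(u - 3) / 6
  L_1(u) = u(u - 3) / -2
  L_2(u) = u(u - 2) / 3
Then p(u) = -4·L_0(u) + 13·L_1(u) + 61/2·L_2(u).
Expanding and collecting terms gives p(u) = 3u² + (5/2)u - 4.
Evaluating at u = 5: p(5) = 167/2.

167/2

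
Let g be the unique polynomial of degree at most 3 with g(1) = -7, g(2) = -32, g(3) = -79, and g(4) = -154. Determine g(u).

g(u) = -u^3 - 5u^2 - 3u + 2

Using the Lagrange interpolation formula with nodes 1, 2, 3, 4:
  L_0(u) = (u - 2)(u - 3)(u - 4) / -6
  L_1(u) = (u - 1)(u - 3)(u - 4) / 2
  L_2(u) = (u - 1)(u - 2)(u - 4) / -2
  L_3(u) = (u - 1)(u - 2)(u - 3) / 6
Then g(u) = -7·L_0(u) - 32·L_1(u) - 79·L_2(u) - 154·L_3(u).
Expanding and collecting terms gives g(u) = -u^3 - 5u^2 - 3u + 2.
Check: g(2) = -32. ✓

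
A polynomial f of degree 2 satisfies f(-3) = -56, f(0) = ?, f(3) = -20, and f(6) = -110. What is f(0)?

On equispaced nodes a degree-2 polynomial has vanishing third forward difference, so
  - f(-3) + 3·f(0) - 3·f(3) + f(6) = 0.
Substituting the known values and solving for f(0):
  3·f(0) = -6
  f(0) = -2.

-2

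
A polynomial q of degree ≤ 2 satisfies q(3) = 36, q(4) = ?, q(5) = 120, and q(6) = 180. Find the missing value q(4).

On equispaced nodes a degree-2 polynomial has vanishing third forward difference, so
  - q(3) + 3·q(4) - 3·q(5) + q(6) = 0.
Substituting the known values and solving for q(4):
  3·q(4) = 216
  q(4) = 72.

72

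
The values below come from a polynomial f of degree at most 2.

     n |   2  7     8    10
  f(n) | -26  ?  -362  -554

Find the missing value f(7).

The 3 known points determine the degree-2 polynomial uniquely.
Write f(n) = an^2 + bn + c. Substituting each data point gives a linear system:
  4a + 2b + c = -26
  64a + 8b + c = -362
  100a + 10b + c = -554
Solving the system yields a = -5, b = -6, c = 6.
So f(n) = -5n^2 - 6n + 6.
Then f(7) = -281.

-281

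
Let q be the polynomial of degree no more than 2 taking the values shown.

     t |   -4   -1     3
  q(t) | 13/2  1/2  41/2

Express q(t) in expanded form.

q(t) = t^2 + 3t + 5/2

Write q(t) = at^2 + bt + c. Substituting each data point gives a linear system:
  16a - 4b + c = 13/2
  a - b + c = 1/2
  9a + 3b + c = 41/2
Solving the system yields a = 1, b = 3, c = 5/2.
So q(t) = t² + 3t + 5/2.
Check: q(3) = 41/2. ✓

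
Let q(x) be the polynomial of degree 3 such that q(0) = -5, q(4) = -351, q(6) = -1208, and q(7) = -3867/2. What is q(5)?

-1385/2

Using the Lagrange interpolation formula with nodes 0, 4, 6, 7:
  L_0(x) = (x - 4)(x - 6)(x - 7) / -168
  L_1(x) = x(x - 6)(x - 7) / 24
  L_2(x) = x(x - 4)(x - 7) / -12
  L_3(x) = x(x - 4)(x - 6) / 21
Then q(x) = -5·L_0(x) - 351·L_1(x) - 1208·L_2(x) - 3867/2·L_3(x).
Expanding and collecting terms gives q(x) = -6x^3 + 3x^2 - (5/2)x - 5.
Evaluating at x = 5: q(5) = -1385/2.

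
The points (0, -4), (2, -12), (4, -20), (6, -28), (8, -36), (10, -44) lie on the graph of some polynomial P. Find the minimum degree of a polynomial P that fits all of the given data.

Forward differences of the values at x = 0, 2, 4, 6, 8, 10:
  P  : -4  -12  -20  -28  -36  -44
  Δ  : -8  -8  -8  -8  -8
  Δ^2: 0  0  0  0
  Δ^3: 0  0  0
  Δ^4: 0  0
  Δ^5: 0
The first differences are constant (-8) and nonzero, while all higher differences vanish, so the minimal degree is 1.

1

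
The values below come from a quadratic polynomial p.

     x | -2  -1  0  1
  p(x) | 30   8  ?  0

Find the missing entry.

On equispaced nodes a degree-2 polynomial has vanishing third forward difference, so
  - p(-2) + 3·p(-1) - 3·p(0) + p(1) = 0.
Substituting the known values and solving for p(0):
  -3·p(0) = 6
  p(0) = -2.

-2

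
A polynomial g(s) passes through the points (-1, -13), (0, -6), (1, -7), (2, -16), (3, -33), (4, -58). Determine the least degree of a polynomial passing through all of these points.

Forward differences of the values at s = -1, 0, 1, 2, 3, 4:
  g  : -13  -6  -7  -16  -33  -58
  Δ  : 7  -1  -9  -17  -25
  Δ^2: -8  -8  -8  -8
  Δ^3: 0  0  0
  Δ^4: 0  0
  Δ^5: 0
The second differences are constant (-8) and nonzero, while all higher differences vanish, so the minimal degree is 2.

2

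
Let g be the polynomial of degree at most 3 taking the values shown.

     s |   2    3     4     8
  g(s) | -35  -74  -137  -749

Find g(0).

-5

Write g(s) = as^3 + bs^2 + cs + d. Substituting each data point gives a linear system:
  8a + 4b + 2c + d = -35
  27a + 9b + 3c + d = -74
  64a + 16b + 4c + d = -137
  512a + 64b + 8c + d = -749
Solving the system yields a = -1, b = -3, c = -5, d = -5.
So g(s) = -s^3 - 3s^2 - 5s - 5.
Then g(0) = -5.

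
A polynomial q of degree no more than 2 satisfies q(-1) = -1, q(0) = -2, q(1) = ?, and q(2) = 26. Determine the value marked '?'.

On equispaced nodes a degree-2 polynomial has vanishing third forward difference, so
  - q(-1) + 3·q(0) - 3·q(1) + q(2) = 0.
Substituting the known values and solving for q(1):
  -3·q(1) = -21
  q(1) = 7.

7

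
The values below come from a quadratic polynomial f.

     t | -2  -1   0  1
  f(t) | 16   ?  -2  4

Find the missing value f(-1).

2

The 3 known points determine the degree-2 polynomial uniquely.
Write f(t) = at^2 + bt + c. Substituting each data point gives a linear system:
  4a - 2b + c = 16
  c = -2
  a + b + c = 4
Solving the system yields a = 5, b = 1, c = -2.
So f(t) = 5t^2 + t - 2.
Then f(-1) = 2.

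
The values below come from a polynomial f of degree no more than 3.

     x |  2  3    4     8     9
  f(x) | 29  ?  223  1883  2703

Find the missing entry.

The 4 known points determine the degree-3 polynomial uniquely.
Write f(x) = ax^3 + bx^2 + cx + d. Substituting each data point gives a linear system:
  8a + 4b + 2c + d = 29
  64a + 16b + 4c + d = 223
  512a + 64b + 8c + d = 1883
  729a + 81b + 9c + d = 2703
Solving the system yields a = 4, b = -3, c = 3, d = 3.
So f(x) = 4x^3 - 3x^2 + 3x + 3.
Then f(3) = 93.

93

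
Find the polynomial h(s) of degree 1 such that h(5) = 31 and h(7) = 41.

h(s) = 5s + 6

Using the Lagrange interpolation formula with nodes 5, 7:
  L_0(s) = (s - 7) / -2
  L_1(s) = (s - 5) / 2
Then h(s) = 31·L_0(s) + 41·L_1(s).
Expanding and collecting terms gives h(s) = 5s + 6.
Check: h(5) = 31. ✓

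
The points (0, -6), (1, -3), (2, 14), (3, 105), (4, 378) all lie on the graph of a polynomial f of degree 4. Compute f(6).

2142

Write f(n) = an^4 + bn^3 + cn^2 + dn + e. Substituting each data point gives a linear system:
  e = -6
  a + b + c + d + e = -3
  16a + 8b + 4c + 2d + e = 14
  81a + 27b + 9c + 3d + e = 105
  256a + 64b + 16c + 4d + e = 378
Solving the system yields a = 2, b = -2, c = -1, d = 4, e = -6.
So f(n) = 2n⁴ - 2n³ - n² + 4n - 6.
Then f(6) = 2142.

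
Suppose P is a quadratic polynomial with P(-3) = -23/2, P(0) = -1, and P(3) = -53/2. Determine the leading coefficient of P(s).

Write P(s) = as^2 + bs + c. Substituting each data point gives a linear system:
  9a - 3b + c = -23/2
  c = -1
  9a + 3b + c = -53/2
Solving the system yields a = -2, b = -5/2, c = -1.
So P(s) = -2s^2 - (5/2)s - 1.
The leading coefficient is -2.

-2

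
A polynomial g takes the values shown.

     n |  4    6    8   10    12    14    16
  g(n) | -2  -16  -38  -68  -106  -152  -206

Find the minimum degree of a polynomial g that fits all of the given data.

Forward differences of the values at n = 4, 6, 8, 10, 12, 14, 16:
  g  : -2  -16  -38  -68  -106  -152  -206
  Δ  : -14  -22  -30  -38  -46  -54
  Δ^2: -8  -8  -8  -8  -8
  Δ^3: 0  0  0  0
  Δ^4: 0  0  0
  Δ^5: 0  0
  Δ^6: 0
The second differences are constant (-8) and nonzero, while all higher differences vanish, so the minimal degree is 2.

2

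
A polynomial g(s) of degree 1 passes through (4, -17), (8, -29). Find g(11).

Using the Lagrange interpolation formula with nodes 4, 8:
  L_0(s) = (s - 8) / -4
  L_1(s) = (s - 4) / 4
Then g(s) = -17·L_0(s) - 29·L_1(s).
Expanding and collecting terms gives g(s) = -3s - 5.
Evaluating at s = 11: g(11) = -38.

-38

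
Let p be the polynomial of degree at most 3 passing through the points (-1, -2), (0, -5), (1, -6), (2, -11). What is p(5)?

Write p(n) = an^3 + bn^2 + cn + d. Substituting each data point gives a linear system:
  -a + b - c + d = -2
  d = -5
  a + b + c + d = -6
  8a + 4b + 2c + d = -11
Solving the system yields a = -1, b = 1, c = -1, d = -5.
So p(n) = -n^3 + n^2 - n - 5.
Then p(5) = -110.

-110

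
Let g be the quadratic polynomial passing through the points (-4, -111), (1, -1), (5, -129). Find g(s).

g(s) = -6s^2 + 4s + 1

Write g(s) = as^2 + bs + c. Substituting each data point gives a linear system:
  16a - 4b + c = -111
  a + b + c = -1
  25a + 5b + c = -129
Solving the system yields a = -6, b = 4, c = 1.
So g(s) = -6s^2 + 4s + 1.
Check: g(5) = -129. ✓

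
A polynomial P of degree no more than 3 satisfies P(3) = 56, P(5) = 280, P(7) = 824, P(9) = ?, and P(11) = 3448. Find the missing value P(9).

The 4 known points determine the degree-3 polynomial uniquely.
Write P(u) = au^3 + bu^2 + cu + d. Substituting each data point gives a linear system:
  27a + 9b + 3c + d = 56
  125a + 25b + 5c + d = 280
  343a + 49b + 7c + d = 824
  1331a + 121b + 11c + d = 3448
Solving the system yields a = 3, b = -5, c = 5, d = 5.
So P(u) = 3u³ - 5u² + 5u + 5.
Then P(9) = 1832.

1832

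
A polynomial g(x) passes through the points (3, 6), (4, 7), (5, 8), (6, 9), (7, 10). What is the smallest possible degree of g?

Forward differences of the values at x = 3, 4, 5, 6, 7:
  g  : 6  7  8  9  10
  Δ  : 1  1  1  1
  Δ^2: 0  0  0
  Δ^3: 0  0
  Δ^4: 0
The first differences are constant (1) and nonzero, while all higher differences vanish, so the minimal degree is 1.

1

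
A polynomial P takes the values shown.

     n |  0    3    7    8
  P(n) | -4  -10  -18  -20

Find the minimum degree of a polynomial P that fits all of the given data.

Divided differences on the nodes 0, 3, 7, 8:
  order 0: -4  -10  -18  -20
  order 1: -2  -2  -2
  order 2: 0  0
  order 3: 0
The order-1 divided differences are all -2 (nonzero) and every higher order vanishes, so the data lies on a polynomial of degree exactly 1.

1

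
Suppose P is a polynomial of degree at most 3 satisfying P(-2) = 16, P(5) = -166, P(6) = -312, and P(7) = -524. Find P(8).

-814

Write P(t) = at^3 + bt^2 + ct + d. Substituting each data point gives a linear system:
  -8a + 4b - 2c + d = 16
  125a + 25b + 5c + d = -166
  216a + 36b + 6c + d = -312
  343a + 49b + 7c + d = -524
Solving the system yields a = -2, b = 3, c = 3, d = -6.
So P(t) = -2t^3 + 3t^2 + 3t - 6.
Then P(8) = -814.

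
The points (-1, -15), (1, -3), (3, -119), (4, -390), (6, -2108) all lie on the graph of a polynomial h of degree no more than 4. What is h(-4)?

-798

Using the Lagrange interpolation formula with nodes -1, 1, 3, 4, 6:
  L_0(x) = (x - 1)(x - 3)(x - 4)(x - 6) / 280
  L_1(x) = (x + 1)(x - 3)(x - 4)(x - 6) / -60
  L_2(x) = (x + 1)(x - 1)(x - 4)(x - 6) / 24
  L_3(x) = (x + 1)(x - 1)(x - 3)(x - 6) / -30
  L_4(x) = (x + 1)(x - 1)(x - 3)(x - 4) / 210
Then h(x) = -15·L_0(x) - 3·L_1(x) - 119·L_2(x) - 390·L_3(x) - 2108·L_4(x).
Expanding and collecting terms gives h(x) = -2x^4 + 3x^3 - 5x^2 + 3x - 2.
Evaluating at x = -4: h(-4) = -798.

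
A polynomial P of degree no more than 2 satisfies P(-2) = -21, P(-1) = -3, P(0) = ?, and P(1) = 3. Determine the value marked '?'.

5

The 3 known points determine the degree-2 polynomial uniquely.
Write P(x) = ax^2 + bx + c. Substituting each data point gives a linear system:
  4a - 2b + c = -21
  a - b + c = -3
  a + b + c = 3
Solving the system yields a = -5, b = 3, c = 5.
So P(x) = -5x² + 3x + 5.
Then P(0) = 5.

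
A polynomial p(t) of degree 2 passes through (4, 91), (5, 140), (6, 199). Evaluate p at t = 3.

52

Write p(t) = at^2 + bt + c. Substituting each data point gives a linear system:
  16a + 4b + c = 91
  25a + 5b + c = 140
  36a + 6b + c = 199
Solving the system yields a = 5, b = 4, c = -5.
So p(t) = 5t^2 + 4t - 5.
Then p(3) = 52.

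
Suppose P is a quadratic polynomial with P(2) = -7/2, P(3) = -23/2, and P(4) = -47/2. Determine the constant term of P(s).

1/2

Write P(s) = as^2 + bs + c. Substituting each data point gives a linear system:
  4a + 2b + c = -7/2
  9a + 3b + c = -23/2
  16a + 4b + c = -47/2
Solving the system yields a = -2, b = 2, c = 1/2.
So P(s) = -2s^2 + 2s + 1/2.
The constant term is 1/2.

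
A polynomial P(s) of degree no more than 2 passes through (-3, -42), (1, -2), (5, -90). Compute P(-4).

-72

Using the Lagrange interpolation formula with nodes -3, 1, 5:
  L_0(s) = (s - 1)(s - 5) / 32
  L_1(s) = (s + 3)(s - 5) / -16
  L_2(s) = (s + 3)(s - 1) / 32
Then P(s) = -42·L_0(s) - 2·L_1(s) - 90·L_2(s).
Expanding and collecting terms gives P(s) = -4s^2 + 2s.
Evaluating at s = -4: P(-4) = -72.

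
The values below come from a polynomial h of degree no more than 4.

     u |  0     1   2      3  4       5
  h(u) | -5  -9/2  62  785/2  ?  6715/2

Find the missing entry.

1329

On equispaced nodes a degree-4 polynomial has vanishing fifth forward difference, so
  - h(0) + 5·h(1) - 10·h(2) + 10·h(3) - 5·h(4) + h(5) = 0.
Substituting the known values and solving for h(4):
  -5·h(4) = -6645
  h(4) = 1329.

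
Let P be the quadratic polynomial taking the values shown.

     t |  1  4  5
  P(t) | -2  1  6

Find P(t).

P(t) = t^2 - 4t + 1

Write P(t) = at^2 + bt + c. Substituting each data point gives a linear system:
  a + b + c = -2
  16a + 4b + c = 1
  25a + 5b + c = 6
Solving the system yields a = 1, b = -4, c = 1.
So P(t) = t² - 4t + 1.
Check: P(1) = -2. ✓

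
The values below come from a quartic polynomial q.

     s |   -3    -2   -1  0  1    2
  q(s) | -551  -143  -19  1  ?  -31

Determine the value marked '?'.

On equispaced nodes a degree-4 polynomial has vanishing fifth forward difference, so
  - q(-3) + 5·q(-2) - 10·q(-1) + 10·q(0) - 5·q(1) + q(2) = 0.
Substituting the known values and solving for q(1):
  -5·q(1) = -5
  q(1) = 1.

1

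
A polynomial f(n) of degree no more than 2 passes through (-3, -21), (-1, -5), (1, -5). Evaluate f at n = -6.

-75

Forward differences of the values at n = -3, -1, 1:
  f  : -21  -5  -5
  Δ  : 16  0
  Δ^2: -16
The second differences are constant, confirming degree 2.
Interpolating (Newton forward form) and evaluating at n = -6 gives f(-6) = -75.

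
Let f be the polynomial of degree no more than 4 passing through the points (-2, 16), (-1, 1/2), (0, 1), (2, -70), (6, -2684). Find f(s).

Write f(s) = as^4 + bs^3 + cs^2 + ds + e. Substituting each data point gives a linear system:
  16a - 8b + 4c - 2d + e = 16
  a - b + c - d + e = 1/2
  e = 1
  16a + 8b + 4c + 2d + e = -70
  1296a + 216b + 36c + 6d + e = -2684
Solving the system yields a = -1, b = -6, c = -3, d = 5/2, e = 1.
So f(s) = -s⁴ - 6s³ - 3s² + (5/2)s + 1.
Check: f(0) = 1. ✓

f(s) = -s^4 - 6s^3 - 3s^2 + (5/2)s + 1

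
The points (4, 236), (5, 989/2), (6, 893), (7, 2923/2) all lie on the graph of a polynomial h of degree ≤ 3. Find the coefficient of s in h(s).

-3/2

Write h(s) = as^3 + bs^2 + cs + d. Substituting each data point gives a linear system:
  64a + 16b + 4c + d = 236
  125a + 25b + 5c + d = 989/2
  216a + 36b + 6c + d = 893
  343a + 49b + 7c + d = 2923/2
Solving the system yields a = 5, b = -5, c = -3/2, d = 2.
So h(s) = 5s³ - 5s² - (3/2)s + 2.
The coefficient of s is -3/2.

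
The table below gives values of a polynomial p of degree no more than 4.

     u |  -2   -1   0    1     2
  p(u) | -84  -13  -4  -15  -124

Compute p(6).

Write p(u) = au^4 + bu^3 + cu^2 + du + e. Substituting each data point gives a linear system:
  16a - 8b + 4c - 2d + e = -84
  a - b + c - d + e = -13
  e = -4
  a + b + c + d + e = -15
  16a + 8b + 4c + 2d + e = -124
Solving the system yields a = -5, b = -3, c = -5, d = 2, e = -4.
So p(u) = -5u^4 - 3u^3 - 5u^2 + 2u - 4.
Then p(6) = -7300.

-7300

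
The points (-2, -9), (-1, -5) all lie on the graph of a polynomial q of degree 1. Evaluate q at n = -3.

-13

Using the Lagrange interpolation formula with nodes -2, -1:
  L_0(n) = (n + 1) / -1
  L_1(n) = (n + 2) / 1
Then q(n) = -9·L_0(n) - 5·L_1(n).
Expanding and collecting terms gives q(n) = 4n - 1.
Evaluating at n = -3: q(-3) = -13.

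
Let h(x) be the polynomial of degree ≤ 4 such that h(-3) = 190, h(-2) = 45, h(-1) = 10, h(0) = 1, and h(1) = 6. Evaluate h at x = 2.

85

Forward differences of the values at x = -3, -2, -1, 0, 1:
  h  : 190  45  10  1  6
  Δ  : -145  -35  -9  5
  Δ^2: 110  26  14
  Δ^3: -84  -12
  Δ^4: 72
The fourth differences are constant, confirming degree 4.
Interpolating (Newton forward form) and evaluating at x = 2 gives h(2) = 85.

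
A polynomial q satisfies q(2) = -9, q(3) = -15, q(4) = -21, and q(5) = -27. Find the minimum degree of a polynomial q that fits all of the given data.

1

Forward differences of the values at u = 2, 3, 4, 5:
  q  : -9  -15  -21  -27
  Δ  : -6  -6  -6
  Δ^2: 0  0
  Δ^3: 0
The first differences are constant (-6) and nonzero, while all higher differences vanish, so the minimal degree is 1.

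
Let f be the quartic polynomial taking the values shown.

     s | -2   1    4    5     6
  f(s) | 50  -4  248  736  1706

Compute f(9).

10148

Using the Lagrange interpolation formula with nodes -2, 1, 4, 5, 6:
  L_0(s) = (s - 1)(s - 4)(s - 5)(s - 6) / 1008
  L_1(s) = (s + 2)(s - 4)(s - 5)(s - 6) / -180
  L_2(s) = (s + 2)(s - 1)(s - 5)(s - 6) / 36
  L_3(s) = (s + 2)(s - 1)(s - 4)(s - 6) / -28
  L_4(s) = (s + 2)(s - 1)(s - 4)(s - 5) / 80
Then f(s) = 50·L_0(s) - 4·L_1(s) + 248·L_2(s) + 736·L_3(s) + 1706·L_4(s).
Expanding and collecting terms gives f(s) = 2s^4 - 4s^3 - s^2 + 3s - 4.
Evaluating at s = 9: f(9) = 10148.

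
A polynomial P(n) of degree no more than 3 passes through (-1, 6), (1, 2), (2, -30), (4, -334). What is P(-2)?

50

Using the Lagrange interpolation formula with nodes -1, 1, 2, 4:
  L_0(n) = (n - 1)(n - 2)(n - 4) / -30
  L_1(n) = (n + 1)(n - 2)(n - 4) / 6
  L_2(n) = (n + 1)(n - 1)(n - 4) / -6
  L_3(n) = (n + 1)(n - 1)(n - 2) / 30
Then P(n) = 6·L_0(n) + 2·L_1(n) - 30·L_2(n) - 334·L_3(n).
Expanding and collecting terms gives P(n) = -6n^3 + 2n^2 + 4n + 2.
Evaluating at n = -2: P(-2) = 50.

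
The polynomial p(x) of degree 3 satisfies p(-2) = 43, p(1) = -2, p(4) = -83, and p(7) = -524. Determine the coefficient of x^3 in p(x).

-2

Write p(x) = ax^3 + bx^2 + cx + d. Substituting each data point gives a linear system:
  -8a + 4b - 2c + d = 43
  a + b + c + d = -2
  64a + 16b + 4c + d = -83
  343a + 49b + 7c + d = -524
Solving the system yields a = -2, b = 4, c = -5, d = 1.
So p(x) = -2x³ + 4x² - 5x + 1.
The leading coefficient is -2.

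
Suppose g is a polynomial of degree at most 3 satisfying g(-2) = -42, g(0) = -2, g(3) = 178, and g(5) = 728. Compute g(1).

12

Write g(u) = au^3 + bu^2 + cu + d. Substituting each data point gives a linear system:
  -8a + 4b - 2c + d = -42
  d = -2
  27a + 9b + 3c + d = 178
  125a + 25b + 5c + d = 728
Solving the system yields a = 5, b = 3, c = 6, d = -2.
So g(u) = 5u³ + 3u² + 6u - 2.
Then g(1) = 12.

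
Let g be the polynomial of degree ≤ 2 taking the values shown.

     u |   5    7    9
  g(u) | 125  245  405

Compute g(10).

Write g(u) = au^2 + bu + c. Substituting each data point gives a linear system:
  25a + 5b + c = 125
  49a + 7b + c = 245
  81a + 9b + c = 405
Solving the system yields a = 5, b = 0, c = 0.
So g(u) = 5u².
Then g(10) = 500.

500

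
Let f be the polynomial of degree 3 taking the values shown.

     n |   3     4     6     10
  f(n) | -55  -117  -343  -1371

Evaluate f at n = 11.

Using the Lagrange interpolation formula with nodes 3, 4, 6, 10:
  L_0(n) = (n - 4)(n - 6)(n - 10) / -21
  L_1(n) = (n - 3)(n - 6)(n - 10) / 12
  L_2(n) = (n - 3)(n - 4)(n - 10) / -24
  L_3(n) = (n - 3)(n - 4)(n - 6) / 168
Then f(n) = -55·L_0(n) - 117·L_1(n) - 343·L_2(n) - 1371·L_3(n).
Expanding and collecting terms gives f(n) = -n^3 - 4n^2 + 3n - 1.
Evaluating at n = 11: f(11) = -1783.

-1783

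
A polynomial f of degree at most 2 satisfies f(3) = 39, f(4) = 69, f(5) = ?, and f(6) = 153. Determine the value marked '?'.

The 3 known points determine the degree-2 polynomial uniquely.
Write f(n) = an^2 + bn + c. Substituting each data point gives a linear system:
  9a + 3b + c = 39
  16a + 4b + c = 69
  36a + 6b + c = 153
Solving the system yields a = 4, b = 2, c = -3.
So f(n) = 4n^2 + 2n - 3.
Then f(5) = 107.

107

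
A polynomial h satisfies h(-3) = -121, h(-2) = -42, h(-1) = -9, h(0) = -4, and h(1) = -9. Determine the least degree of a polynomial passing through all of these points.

3

Forward differences of the values at n = -3, -2, -1, 0, 1:
  h  : -121  -42  -9  -4  -9
  Δ  : 79  33  5  -5
  Δ^2: -46  -28  -10
  Δ^3: 18  18
  Δ^4: 0
The third differences are constant (18) and nonzero, while all higher differences vanish, so the minimal degree is 3.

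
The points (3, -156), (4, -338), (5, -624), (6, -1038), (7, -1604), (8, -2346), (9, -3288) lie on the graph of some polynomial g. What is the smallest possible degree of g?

Forward differences of the values at s = 3, 4, 5, 6, 7, 8, 9:
  g  : -156  -338  -624  -1038  -1604  -2346  -3288
  Δ  : -182  -286  -414  -566  -742  -942
  Δ^2: -104  -128  -152  -176  -200
  Δ^3: -24  -24  -24  -24
  Δ^4: 0  0  0
  Δ^5: 0  0
  Δ^6: 0
The third differences are constant (-24) and nonzero, while all higher differences vanish, so the minimal degree is 3.

3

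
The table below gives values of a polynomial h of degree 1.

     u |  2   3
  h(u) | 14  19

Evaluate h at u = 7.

39

Write h(u) = au + b. Substituting each data point gives a linear system:
  2a + b = 14
  3a + b = 19
Solving the system yields a = 5, b = 4.
So h(u) = 5u + 4.
Then h(7) = 39.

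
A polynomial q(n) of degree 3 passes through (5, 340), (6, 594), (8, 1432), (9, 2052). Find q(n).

Write q(n) = an^3 + bn^2 + cn + d. Substituting each data point gives a linear system:
  125a + 25b + 5c + d = 340
  216a + 36b + 6c + d = 594
  512a + 64b + 8c + d = 1432
  729a + 81b + 9c + d = 2052
Solving the system yields a = 3, b = -2, c = 3, d = 0.
So q(n) = 3n³ - 2n² + 3n.
Check: q(8) = 1432. ✓

q(n) = 3n^3 - 2n^2 + 3n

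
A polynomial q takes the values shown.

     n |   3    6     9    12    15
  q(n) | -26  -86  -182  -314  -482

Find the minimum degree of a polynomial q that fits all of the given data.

2

Forward differences of the values at n = 3, 6, 9, 12, 15:
  q  : -26  -86  -182  -314  -482
  Δ  : -60  -96  -132  -168
  Δ^2: -36  -36  -36
  Δ^3: 0  0
  Δ^4: 0
The second differences are constant (-36) and nonzero, while all higher differences vanish, so the minimal degree is 2.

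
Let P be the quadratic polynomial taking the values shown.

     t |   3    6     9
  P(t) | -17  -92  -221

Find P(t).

P(t) = -3t^2 + 2t + 4

Write P(t) = at^2 + bt + c. Substituting each data point gives a linear system:
  9a + 3b + c = -17
  36a + 6b + c = -92
  81a + 9b + c = -221
Solving the system yields a = -3, b = 2, c = 4.
So P(t) = -3t^2 + 2t + 4.
Check: P(9) = -221. ✓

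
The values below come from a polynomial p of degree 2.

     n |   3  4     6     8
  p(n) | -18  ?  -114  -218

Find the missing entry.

The 3 known points determine the degree-2 polynomial uniquely.
Write p(n) = an^2 + bn + c. Substituting each data point gives a linear system:
  9a + 3b + c = -18
  36a + 6b + c = -114
  64a + 8b + c = -218
Solving the system yields a = -4, b = 4, c = 6.
So p(n) = -4n^2 + 4n + 6.
Then p(4) = -42.

-42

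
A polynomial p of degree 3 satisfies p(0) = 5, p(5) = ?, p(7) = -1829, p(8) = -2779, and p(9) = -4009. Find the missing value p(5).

-625

The 4 known points determine the degree-3 polynomial uniquely.
Write p(s) = as^3 + bs^2 + cs + d. Substituting each data point gives a linear system:
  d = 5
  343a + 49b + 7c + d = -1829
  512a + 64b + 8c + d = -2779
  729a + 81b + 9c + d = -4009
Solving the system yields a = -6, b = 4, c = 4, d = 5.
So p(s) = -6s³ + 4s² + 4s + 5.
Then p(5) = -625.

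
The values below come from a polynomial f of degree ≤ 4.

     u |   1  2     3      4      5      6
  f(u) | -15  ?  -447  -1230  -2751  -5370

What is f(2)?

The 5 known points determine the degree-4 polynomial uniquely.
Write f(u) = au^4 + bu^3 + cu^2 + du + e. Substituting each data point gives a linear system:
  a + b + c + d + e = -15
  81a + 27b + 9c + 3d + e = -447
  256a + 64b + 16c + 4d + e = -1230
  625a + 125b + 25c + 5d + e = -2751
  1296a + 216b + 36c + 6d + e = -5370
Solving the system yields a = -3, b = -6, c = -6, d = 6, e = -6.
So f(u) = -3u^4 - 6u^3 - 6u^2 + 6u - 6.
Then f(2) = -114.

-114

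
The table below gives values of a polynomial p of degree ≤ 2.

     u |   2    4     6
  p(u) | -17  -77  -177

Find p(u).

Using the Lagrange interpolation formula with nodes 2, 4, 6:
  L_0(u) = (u - 4)(u - 6) / 8
  L_1(u) = (u - 2)(u - 6) / -4
  L_2(u) = (u - 2)(u - 4) / 8
Then p(u) = -17·L_0(u) - 77·L_1(u) - 177·L_2(u).
Expanding and collecting terms gives p(u) = -5u^2 + 3.
Check: p(4) = -77. ✓

p(u) = -5u^2 + 3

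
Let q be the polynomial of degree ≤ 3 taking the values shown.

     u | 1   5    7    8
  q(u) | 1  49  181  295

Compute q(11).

901

Using the Lagrange interpolation formula with nodes 1, 5, 7, 8:
  L_0(u) = (u - 5)(u - 7)(u - 8) / -168
  L_1(u) = (u - 1)(u - 7)(u - 8) / 24
  L_2(u) = (u - 1)(u - 5)(u - 8) / -12
  L_3(u) = (u - 1)(u - 5)(u - 7) / 21
Then q(u) = 1·L_0(u) + 49·L_1(u) + 181·L_2(u) + 295·L_3(u).
Expanding and collecting terms gives q(u) = u³ - 4u² + 5u - 1.
Evaluating at u = 11: q(11) = 901.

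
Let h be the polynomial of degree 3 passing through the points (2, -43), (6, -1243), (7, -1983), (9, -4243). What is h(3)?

Write h(t) = at^3 + bt^2 + ct + d. Substituting each data point gives a linear system:
  8a + 4b + 2c + d = -43
  216a + 36b + 6c + d = -1243
  343a + 49b + 7c + d = -1983
  729a + 81b + 9c + d = -4243
Solving the system yields a = -6, b = 2, c = -4, d = 5.
So h(t) = -6t³ + 2t² - 4t + 5.
Then h(3) = -151.

-151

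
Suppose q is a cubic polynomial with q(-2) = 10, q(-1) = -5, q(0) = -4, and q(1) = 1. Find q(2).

Write q(t) = at^3 + bt^2 + ct + d. Substituting each data point gives a linear system:
  -8a + 4b - 2c + d = 10
  -a + b - c + d = -5
  d = -4
  a + b + c + d = 1
Solving the system yields a = -2, b = 2, c = 5, d = -4.
So q(t) = -2t^3 + 2t^2 + 5t - 4.
Then q(2) = -2.

-2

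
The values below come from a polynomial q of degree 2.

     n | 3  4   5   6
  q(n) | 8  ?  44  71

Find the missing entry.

23

The 3 known points determine the degree-2 polynomial uniquely.
Write q(n) = an^2 + bn + c. Substituting each data point gives a linear system:
  9a + 3b + c = 8
  25a + 5b + c = 44
  36a + 6b + c = 71
Solving the system yields a = 3, b = -6, c = -1.
So q(n) = 3n^2 - 6n - 1.
Then q(4) = 23.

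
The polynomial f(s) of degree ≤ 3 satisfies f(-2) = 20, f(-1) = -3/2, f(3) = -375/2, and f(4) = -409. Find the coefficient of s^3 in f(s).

-5

Write f(s) = as^3 + bs^2 + cs + d. Substituting each data point gives a linear system:
  -8a + 4b - 2c + d = 20
  -a + b - c + d = -3/2
  27a + 9b + 3c + d = -375/2
  64a + 16b + 4c + d = -409
Solving the system yields a = -5, b = -5, c = -3/2, d = -3.
So f(s) = -5s^3 - 5s^2 - (3/2)s - 3.
The leading coefficient is -5.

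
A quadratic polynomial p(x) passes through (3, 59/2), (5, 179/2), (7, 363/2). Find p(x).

Using the Lagrange interpolation formula with nodes 3, 5, 7:
  L_0(x) = (x - 5)(x - 7) / 8
  L_1(x) = (x - 3)(x - 7) / -4
  L_2(x) = (x - 3)(x - 5) / 8
Then p(x) = 59/2·L_0(x) + 179/2·L_1(x) + 363/2·L_2(x).
Expanding and collecting terms gives p(x) = 4x^2 - 2x - 1/2.
Check: p(3) = 59/2. ✓

p(x) = 4x^2 - 2x - 1/2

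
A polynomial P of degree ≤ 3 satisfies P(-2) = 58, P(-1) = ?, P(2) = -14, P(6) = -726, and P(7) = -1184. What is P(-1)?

The 4 known points determine the degree-3 polynomial uniquely.
Write P(s) = as^3 + bs^2 + cs + d. Substituting each data point gives a linear system:
  -8a + 4b - 2c + d = 58
  8a + 4b + 2c + d = -14
  216a + 36b + 6c + d = -726
  343a + 49b + 7c + d = -1184
Solving the system yields a = -4, b = 4, c = -2, d = 6.
So P(s) = -4s^3 + 4s^2 - 2s + 6.
Then P(-1) = 16.

16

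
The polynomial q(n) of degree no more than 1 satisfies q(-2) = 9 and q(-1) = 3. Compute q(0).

Using the Lagrange interpolation formula with nodes -2, -1:
  L_0(n) = (n + 1) / -1
  L_1(n) = (n + 2) / 1
Then q(n) = 9·L_0(n) + 3·L_1(n).
Expanding and collecting terms gives q(n) = -6n - 3.
Evaluating at n = 0: q(0) = -3.

-3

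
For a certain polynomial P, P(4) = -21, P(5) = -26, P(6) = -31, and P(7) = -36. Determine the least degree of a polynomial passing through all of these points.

1

Forward differences of the values at x = 4, 5, 6, 7:
  P  : -21  -26  -31  -36
  Δ  : -5  -5  -5
  Δ^2: 0  0
  Δ^3: 0
The first differences are constant (-5) and nonzero, while all higher differences vanish, so the minimal degree is 1.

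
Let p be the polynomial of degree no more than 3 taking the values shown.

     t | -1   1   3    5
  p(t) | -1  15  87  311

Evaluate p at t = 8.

1142

Forward differences of the values at t = -1, 1, 3, 5:
  p  : -1  15  87  311
  Δ  : 16  72  224
  Δ^2: 56  152
  Δ^3: 96
The third differences are constant, confirming degree 3.
Interpolating (Newton forward form) and evaluating at t = 8 gives p(8) = 1142.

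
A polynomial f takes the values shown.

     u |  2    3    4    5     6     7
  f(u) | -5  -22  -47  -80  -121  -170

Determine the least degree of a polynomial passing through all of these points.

Forward differences of the values at u = 2, 3, 4, 5, 6, 7:
  f  : -5  -22  -47  -80  -121  -170
  Δ  : -17  -25  -33  -41  -49
  Δ^2: -8  -8  -8  -8
  Δ^3: 0  0  0
  Δ^4: 0  0
  Δ^5: 0
The second differences are constant (-8) and nonzero, while all higher differences vanish, so the minimal degree is 2.

2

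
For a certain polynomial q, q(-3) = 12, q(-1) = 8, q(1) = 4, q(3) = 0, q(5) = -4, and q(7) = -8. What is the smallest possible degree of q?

Forward differences of the values at x = -3, -1, 1, 3, 5, 7:
  q  : 12  8  4  0  -4  -8
  Δ  : -4  -4  -4  -4  -4
  Δ^2: 0  0  0  0
  Δ^3: 0  0  0
  Δ^4: 0  0
  Δ^5: 0
The first differences are constant (-4) and nonzero, while all higher differences vanish, so the minimal degree is 1.

1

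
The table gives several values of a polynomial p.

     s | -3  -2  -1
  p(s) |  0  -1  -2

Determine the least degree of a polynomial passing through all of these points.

1

Forward differences of the values at s = -3, -2, -1:
  p  : 0  -1  -2
  Δ  : -1  -1
  Δ^2: 0
The first differences are constant (-1) and nonzero, while all higher differences vanish, so the minimal degree is 1.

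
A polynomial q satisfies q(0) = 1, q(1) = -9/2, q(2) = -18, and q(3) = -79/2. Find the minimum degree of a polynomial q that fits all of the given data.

2

Forward differences of the values at x = 0, 1, 2, 3:
  q  : 1  -9/2  -18  -79/2
  Δ  : -11/2  -27/2  -43/2
  Δ^2: -8  -8
  Δ^3: 0
The second differences are constant (-8) and nonzero, while all higher differences vanish, so the minimal degree is 2.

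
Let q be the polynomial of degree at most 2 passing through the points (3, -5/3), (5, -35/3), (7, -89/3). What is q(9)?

-167/3

Write q(u) = au^2 + bu + c. Substituting each data point gives a linear system:
  9a + 3b + c = -5/3
  25a + 5b + c = -35/3
  49a + 7b + c = -89/3
Solving the system yields a = -1, b = 3, c = -5/3.
So q(u) = -u² + 3u - 5/3.
Then q(9) = -167/3.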